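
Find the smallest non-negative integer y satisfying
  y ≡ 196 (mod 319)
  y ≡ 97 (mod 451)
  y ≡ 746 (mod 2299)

226048

gcd(319, 451) = 11 and 11 | (97 − 196), so the pair is consistent; merging gives y ≡ 3705 (mod 13079), where 13079 = lcm(319, 451).
gcd(13079, 2299) = 11 and 11 | (746 − 3705), so the pair is consistent; merging gives y ≡ 226048 (mod 2733511), where 2733511 = lcm(13079, 2299).
The solution is unique modulo lcm(319, 451, 2299) = 2733511.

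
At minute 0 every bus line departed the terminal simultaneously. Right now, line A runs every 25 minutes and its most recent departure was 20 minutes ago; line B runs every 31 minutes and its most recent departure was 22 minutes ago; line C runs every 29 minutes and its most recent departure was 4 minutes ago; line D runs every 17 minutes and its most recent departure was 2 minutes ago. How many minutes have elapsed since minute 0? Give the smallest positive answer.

From t ≡ 20 (mod 25) write t = 20 + 25s. Substituting into t ≡ 22 (mod 31) gives 25s ≡ 2 (mod 31), and since 25⁻¹ ≡ 5 (mod 31), s ≡ 10. Hence t ≡ 20 + 25·10 = 270 (mod 775).
From t ≡ 270 (mod 775) write t = 270 + 775s. Substituting into t ≡ 4 (mod 29) gives 775s ≡ 24 (mod 29), and since 21⁻¹ ≡ 18 (mod 29), s ≡ 26. Hence t ≡ 270 + 775·26 = 20420 (mod 22475).
From t ≡ 20420 (mod 22475) write t = 20420 + 22475s. Substituting into t ≡ 2 (mod 17) gives 22475s ≡ 16 (mod 17), and since 1⁻¹ ≡ 1 (mod 17), s ≡ 16. Hence t ≡ 20420 + 22475·16 = 380020 (mod 382075).

380020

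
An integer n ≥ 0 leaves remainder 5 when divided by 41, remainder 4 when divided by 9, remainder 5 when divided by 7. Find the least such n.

From n ≡ 5 (mod 41) write n = 5 + 41t. Substituting into n ≡ 4 (mod 9) gives 41t ≡ 8 (mod 9), and since 5⁻¹ ≡ 2 (mod 9), t ≡ 7. Hence n ≡ 5 + 41·7 = 292 (mod 369).
From n ≡ 292 (mod 369) write n = 292 + 369t. Substituting into n ≡ 5 (mod 7) gives 369t ≡ 0 (mod 7), and since 5⁻¹ ≡ 3 (mod 7), t ≡ 0. Hence n ≡ 292 + 369·0 = 292 (mod 2583).

292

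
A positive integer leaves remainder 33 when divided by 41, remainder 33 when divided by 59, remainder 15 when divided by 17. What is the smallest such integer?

24223

The moduli are pairwise coprime; M = 41·59·17 = 41123.
M/41 = 1003; 1003 ≡ 19 (mod 41); 19·13 ≡ 1, so inverse 13.
M/59 = 697; 697 ≡ 48 (mod 59); 48·16 ≡ 1, so inverse 16.
M/17 = 2419; 2419 ≡ 5 (mod 17); 5·7 ≡ 1, so inverse 7.
n ≡ 33·1003·13 + 33·697·16 + 15·2419·7 = 1052298.
1052298 mod 41123 = 24223.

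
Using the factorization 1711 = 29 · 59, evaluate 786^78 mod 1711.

Mod 29: 786 ≡ 3; by Fermat, exponent reduces to 78 mod 28 = 22; 3^22 ≡ 22 (mod 29).
Mod 59: 786 ≡ 19; by Fermat, exponent reduces to 78 mod 58 = 20; 19^20 ≡ 5 (mod 59).
Combine by CRT: x ≡ 22 (mod 29), x ≡ 5 (mod 59) ⇒ x ≡ 1008 (mod 1711).

1008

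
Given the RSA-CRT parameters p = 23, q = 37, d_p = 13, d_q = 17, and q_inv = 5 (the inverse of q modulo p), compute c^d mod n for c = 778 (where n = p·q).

260

m₁ = c^(d_p) mod p: c ≡ 19 (mod 23), and 19^13 mod 23 = 7.
m₂ = c^(d_q) mod q: c ≡ 1 (mod 37), and 1^17 mod 37 = 1.
h = q_inv·(m₁ − m₂) mod p = 5·(7 − 1) mod 23 = 7.
m = m₂ + h·q = 1 + 7·37 = 260.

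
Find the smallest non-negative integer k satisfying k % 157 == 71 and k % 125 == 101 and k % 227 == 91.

3008976

The moduli are pairwise coprime; N = 157·125·227 = 4454875.
N/157 = 28375; 28375 ≡ 115 (mod 157); 115·71 ≡ 1, so inverse 71.
N/125 = 35639; 35639 ≡ 14 (mod 125); 14·9 ≡ 1, so inverse 9.
N/227 = 19625; 19625 ≡ 103 (mod 227); 103·108 ≡ 1, so inverse 108.
k ≡ 71·28375·71 + 101·35639·9 + 91·19625·108 = 368308726.
368308726 mod 4454875 = 3008976.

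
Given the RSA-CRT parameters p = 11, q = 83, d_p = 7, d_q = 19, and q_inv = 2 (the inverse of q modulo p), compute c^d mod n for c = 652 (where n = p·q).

801

m₁ = c^(d_p) mod p: c ≡ 3 (mod 11), and 3^7 mod 11 = 9.
m₂ = c^(d_q) mod q: c ≡ 71 (mod 83), and 71^19 mod 83 = 54.
h = q_inv·(m₁ − m₂) mod p = 2·(9 − 54) mod 11 = 9.
m = m₂ + h·q = 54 + 9·83 = 801.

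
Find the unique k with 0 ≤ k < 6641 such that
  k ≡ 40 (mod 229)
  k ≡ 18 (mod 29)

3933

Combine the congruences pairwise.
From k ≡ 40 (mod 229) write k = 40 + 229t. Substituting into k ≡ 18 (mod 29) gives 229t ≡ 7 (mod 29), and since 26⁻¹ ≡ 19 (mod 29), t ≡ 17. Hence k ≡ 40 + 229·17 = 3933 (mod 6641).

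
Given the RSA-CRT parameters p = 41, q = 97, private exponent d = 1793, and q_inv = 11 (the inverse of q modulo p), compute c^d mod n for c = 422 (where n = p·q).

1586

d_p = d mod (p−1) = 1793 mod 40 = 33; d_q = d mod (q−1) = 65.
m₁ = c^(d_p) mod p: c ≡ 12 (mod 41), and 12^33 mod 41 = 28.
m₂ = c^(d_q) mod q: c ≡ 34 (mod 97), and 34^65 mod 97 = 34.
h = q_inv·(m₁ − m₂) mod p = 11·(28 − 34) mod 41 = 16.
m = m₂ + h·q = 34 + 16·97 = 1586.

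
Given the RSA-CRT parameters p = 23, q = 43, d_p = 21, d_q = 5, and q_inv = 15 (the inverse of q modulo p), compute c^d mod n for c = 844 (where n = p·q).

m₁ = c^(d_p) mod p: c ≡ 16 (mod 23), and 16^21 mod 23 = 13.
m₂ = c^(d_q) mod q: c ≡ 27 (mod 43), and 27^5 mod 43 = 22.
h = q_inv·(m₁ − m₂) mod p = 15·(13 − 22) mod 23 = 3.
m = m₂ + h·q = 22 + 3·43 = 151.

151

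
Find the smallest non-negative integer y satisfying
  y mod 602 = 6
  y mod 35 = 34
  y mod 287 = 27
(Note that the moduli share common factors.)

80674

gcd(602, 35) = 7 and 7 | (34 − 6), so the pair is consistent; merging gives y ≡ 2414 (mod 3010), where 3010 = lcm(602, 35).
gcd(3010, 287) = 7 and 7 | (27 − 2414), so the pair is consistent; merging gives y ≡ 80674 (mod 123410), where 123410 = lcm(3010, 287).
The solution is unique modulo lcm(602, 35, 287) = 123410.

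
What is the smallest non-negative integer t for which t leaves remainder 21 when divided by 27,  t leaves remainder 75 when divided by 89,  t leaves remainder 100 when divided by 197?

The moduli are pairwise coprime; N = 27·89·197 = 473391.
N/27 = 17533; 17533 ≡ 10 (mod 27); 10·19 ≡ 1, so inverse 19.
N/89 = 5319; 5319 ≡ 68 (mod 89); 68·72 ≡ 1, so inverse 72.
N/197 = 2403; 2403 ≡ 39 (mod 197); 39·96 ≡ 1, so inverse 96.
t ≡ 21·17533·19 + 75·5319·72 + 100·2403·96 = 58787067.
58787067 mod 473391 = 86583.

86583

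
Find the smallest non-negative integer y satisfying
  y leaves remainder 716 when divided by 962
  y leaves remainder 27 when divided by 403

23804

gcd(962, 403) = 13 and 13 | (27 − 716), so the pair is consistent; merging gives y ≡ 23804 (mod 29822), where 29822 = lcm(962, 403).
The solution is unique modulo lcm(962, 403) = 29822.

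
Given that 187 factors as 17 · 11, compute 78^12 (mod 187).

Mod 17: 78 ≡ 10; 10^12 ≡ 13 (mod 17).
Mod 11: 78 ≡ 1; by Fermat, exponent reduces to 12 mod 10 = 2; 1^2 ≡ 1 (mod 11).
Combine by CRT: x ≡ 13 (mod 17), x ≡ 1 (mod 11) ⇒ x ≡ 166 (mod 187).

166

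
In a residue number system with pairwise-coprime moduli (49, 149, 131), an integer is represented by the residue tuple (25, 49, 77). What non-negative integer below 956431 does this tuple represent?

From x ≡ 25 (mod 49) write x = 25 + 49t. Substituting into x ≡ 49 (mod 149) gives 49t ≡ 24 (mod 149), and since 49⁻¹ ≡ 73 (mod 149), t ≡ 113. Hence x ≡ 25 + 49·113 = 5562 (mod 7301).
From x ≡ 5562 (mod 7301) write x = 5562 + 7301t. Substituting into x ≡ 77 (mod 131) gives 7301t ≡ 17 (mod 131), and since 96⁻¹ ≡ 116 (mod 131), t ≡ 7. Hence x ≡ 5562 + 7301·7 = 56669 (mod 956431).

56669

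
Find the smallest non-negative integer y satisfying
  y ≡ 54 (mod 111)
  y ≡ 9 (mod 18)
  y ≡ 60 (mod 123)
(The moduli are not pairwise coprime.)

gcd(111, 18) = 3 and 3 | (9 − 54), so the pair is consistent; merging gives y ≡ 387 (mod 666), where 666 = lcm(111, 18).
gcd(666, 123) = 3 and 3 | (60 − 387), so the pair is consistent; merging gives y ≡ 25029 (mod 27306), where 27306 = lcm(666, 123).
The solution is unique modulo lcm(111, 18, 123) = 27306.

25029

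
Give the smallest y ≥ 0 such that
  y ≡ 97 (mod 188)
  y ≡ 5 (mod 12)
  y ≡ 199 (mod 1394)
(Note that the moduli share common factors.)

99173

Combine the congruences pairwise.
gcd(188, 12) = 4 and 4 | (5 − 97), so the pair is consistent; merging gives y ≡ 473 (mod 564), where 564 = lcm(188, 12).
gcd(564, 1394) = 2 and 2 | (199 − 473), so the pair is consistent; merging gives y ≡ 99173 (mod 393108), where 393108 = lcm(564, 1394).
The solution is unique modulo lcm(188, 12, 1394) = 393108.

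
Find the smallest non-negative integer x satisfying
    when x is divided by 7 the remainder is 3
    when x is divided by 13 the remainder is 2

80

Combine the congruences pairwise.
From x ≡ 3 (mod 7) write x = 3 + 7t. Substituting into x ≡ 2 (mod 13) gives 7t ≡ 12 (mod 13), and since 7⁻¹ ≡ 2 (mod 13), t ≡ 11. Hence x ≡ 3 + 7·11 = 80 (mod 91).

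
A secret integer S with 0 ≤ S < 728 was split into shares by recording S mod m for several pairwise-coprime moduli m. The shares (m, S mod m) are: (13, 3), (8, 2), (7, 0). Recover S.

42

From S ≡ 3 (mod 13) write S = 3 + 13t. Substituting into S ≡ 2 (mod 8) gives 13t ≡ 7 (mod 8), and since 5⁻¹ ≡ 5 (mod 8), t ≡ 3. Hence S ≡ 3 + 13·3 = 42 (mod 104).
From S ≡ 42 (mod 104) write S = 42 + 104t. Substituting into S ≡ 0 (mod 7) gives 104t ≡ 0 (mod 7), and since 6⁻¹ ≡ 6 (mod 7), t ≡ 0. Hence S ≡ 42 + 104·0 = 42 (mod 728).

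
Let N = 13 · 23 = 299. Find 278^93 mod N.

239

Mod 13: 278 ≡ 5; by Fermat, exponent reduces to 93 mod 12 = 9; 5^9 ≡ 5 (mod 13).
Mod 23: 278 ≡ 2; by Fermat, exponent reduces to 93 mod 22 = 5; 2^5 ≡ 9 (mod 23).
Combine by CRT: x ≡ 5 (mod 13), x ≡ 9 (mod 23) ⇒ x ≡ 239 (mod 299).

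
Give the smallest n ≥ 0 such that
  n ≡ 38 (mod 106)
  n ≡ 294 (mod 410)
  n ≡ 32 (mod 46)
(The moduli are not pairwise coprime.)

343054

gcd(106, 410) = 2 and 2 | (294 − 38), so the pair is consistent; merging gives n ≡ 17104 (mod 21730), where 21730 = lcm(106, 410).
gcd(21730, 46) = 2 and 2 | (32 − 17104), so the pair is consistent; merging gives n ≡ 343054 (mod 499790), where 499790 = lcm(21730, 46).
The solution is unique modulo lcm(106, 410, 46) = 499790.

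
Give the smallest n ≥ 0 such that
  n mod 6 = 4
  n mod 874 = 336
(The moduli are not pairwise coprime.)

1210

gcd(6, 874) = 2 and 2 | (336 − 4), so the pair is consistent; merging gives n ≡ 1210 (mod 2622), where 2622 = lcm(6, 874).
The solution is unique modulo lcm(6, 874) = 2622.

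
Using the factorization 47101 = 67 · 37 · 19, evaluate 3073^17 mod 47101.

35982

Mod 67: 3073 ≡ 58; 58^17 ≡ 3 (mod 67).
Mod 37: 3073 ≡ 2; 2^17 ≡ 18 (mod 37).
Mod 19: 3073 ≡ 14; 14^17 ≡ 15 (mod 19).
Combine by CRT: x ≡ 3 (mod 67), x ≡ 18 (mod 37), x ≡ 15 (mod 19) ⇒ x ≡ 35982 (mod 47101).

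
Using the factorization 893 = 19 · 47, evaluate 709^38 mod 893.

Mod 19: 709 ≡ 6; by Fermat, exponent reduces to 38 mod 18 = 2; 6^2 ≡ 17 (mod 19).
Mod 47: 709 ≡ 4; 4^38 ≡ 34 (mod 47).
Combine by CRT: x ≡ 17 (mod 19), x ≡ 34 (mod 47) ⇒ x ≡ 739 (mod 893).

739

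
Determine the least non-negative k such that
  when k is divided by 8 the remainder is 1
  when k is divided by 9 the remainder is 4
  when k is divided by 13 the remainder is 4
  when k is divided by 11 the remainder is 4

From k ≡ 1 (mod 8) write k = 1 + 8t. Substituting into k ≡ 4 (mod 9) gives 8t ≡ 3 (mod 9), and since 8⁻¹ ≡ 8 (mod 9), t ≡ 6. Hence k ≡ 1 + 8·6 = 49 (mod 72).
From k ≡ 49 (mod 72) write k = 49 + 72t. Substituting into k ≡ 4 (mod 13) gives 72t ≡ 7 (mod 13), and since 7⁻¹ ≡ 2 (mod 13), t ≡ 1. Hence k ≡ 49 + 72·1 = 121 (mod 936).
From k ≡ 121 (mod 936) write k = 121 + 936t. Substituting into k ≡ 4 (mod 11) gives 936t ≡ 4 (mod 11), and since 1⁻¹ ≡ 1 (mod 11), t ≡ 4. Hence k ≡ 121 + 936·4 = 3865 (mod 10296).

3865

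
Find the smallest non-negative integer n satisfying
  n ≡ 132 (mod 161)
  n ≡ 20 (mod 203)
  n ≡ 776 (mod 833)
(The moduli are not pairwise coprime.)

115730

Combine the congruences pairwise.
gcd(161, 203) = 7 and 7 | (20 − 132), so the pair is consistent; merging gives n ≡ 3674 (mod 4669), where 4669 = lcm(161, 203).
gcd(4669, 833) = 7 and 7 | (776 − 3674), so the pair is consistent; merging gives n ≡ 115730 (mod 555611), where 555611 = lcm(4669, 833).
The solution is unique modulo lcm(161, 203, 833) = 555611.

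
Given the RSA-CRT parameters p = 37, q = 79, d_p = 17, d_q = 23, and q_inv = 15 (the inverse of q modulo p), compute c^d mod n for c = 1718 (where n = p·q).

m₁ = c^(d_p) mod p: c ≡ 16 (mod 37), and 16^17 mod 37 = 7.
m₂ = c^(d_q) mod q: c ≡ 59 (mod 79), and 59^23 mod 79 = 29.
h = q_inv·(m₁ − m₂) mod p = 15·(7 − 29) mod 37 = 3.
m = m₂ + h·q = 29 + 3·79 = 266.

266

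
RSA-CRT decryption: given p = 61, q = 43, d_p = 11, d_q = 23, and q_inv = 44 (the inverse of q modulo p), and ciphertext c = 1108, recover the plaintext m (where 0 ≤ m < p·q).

201

m₁ = c^(d_p) mod p: c ≡ 10 (mod 61), and 10^11 mod 61 = 18.
m₂ = c^(d_q) mod q: c ≡ 33 (mod 43), and 33^23 mod 43 = 29.
h = q_inv·(m₁ − m₂) mod p = 44·(18 − 29) mod 61 = 4.
m = m₂ + h·q = 29 + 4·43 = 201.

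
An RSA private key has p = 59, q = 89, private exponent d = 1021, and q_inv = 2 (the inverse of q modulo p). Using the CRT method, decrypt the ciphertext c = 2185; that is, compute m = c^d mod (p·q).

2119

d_p = d mod (p−1) = 1021 mod 58 = 35; d_q = d mod (q−1) = 53.
m₁ = c^(d_p) mod p: c ≡ 2 (mod 59), and 2^35 mod 59 = 54.
m₂ = c^(d_q) mod q: c ≡ 49 (mod 89), and 49^53 mod 89 = 72.
h = q_inv·(m₁ − m₂) mod p = 2·(54 − 72) mod 59 = 23.
m = m₂ + h·q = 72 + 23·89 = 2119.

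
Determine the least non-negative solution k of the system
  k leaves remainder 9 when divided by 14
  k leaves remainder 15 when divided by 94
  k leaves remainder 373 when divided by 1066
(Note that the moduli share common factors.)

179461

gcd(14, 94) = 2 and 2 | (15 − 9), so the pair is consistent; merging gives k ≡ 485 (mod 658), where 658 = lcm(14, 94).
gcd(658, 1066) = 2 and 2 | (373 − 485), so the pair is consistent; merging gives k ≡ 179461 (mod 350714), where 350714 = lcm(658, 1066).
The solution is unique modulo lcm(14, 94, 1066) = 350714.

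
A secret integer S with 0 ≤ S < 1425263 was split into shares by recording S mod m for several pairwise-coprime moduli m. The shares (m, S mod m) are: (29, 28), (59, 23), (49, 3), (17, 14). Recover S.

659053

Combine the congruences pairwise.
From S ≡ 28 (mod 29) write S = 28 + 29t. Substituting into S ≡ 23 (mod 59) gives 29t ≡ 54 (mod 59), and since 29⁻¹ ≡ 57 (mod 59), t ≡ 10. Hence S ≡ 28 + 29·10 = 318 (mod 1711).
From S ≡ 318 (mod 1711) write S = 318 + 1711t. Substituting into S ≡ 3 (mod 49) gives 1711t ≡ 28 (mod 49), and since 45⁻¹ ≡ 12 (mod 49), t ≡ 42. Hence S ≡ 318 + 1711·42 = 72180 (mod 83839).
From S ≡ 72180 (mod 83839) write S = 72180 + 83839t. Substituting into S ≡ 14 (mod 17) gives 83839t ≡ 16 (mod 17), and since 12⁻¹ ≡ 10 (mod 17), t ≡ 7. Hence S ≡ 72180 + 83839·7 = 659053 (mod 1425263).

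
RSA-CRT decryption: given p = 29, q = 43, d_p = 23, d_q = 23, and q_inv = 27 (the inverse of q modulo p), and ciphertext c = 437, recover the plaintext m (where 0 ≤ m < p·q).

1112

m₁ = c^(d_p) mod p: c ≡ 2 (mod 29), and 2^23 mod 29 = 10.
m₂ = c^(d_q) mod q: c ≡ 7 (mod 43), and 7^23 mod 43 = 37.
h = q_inv·(m₁ − m₂) mod p = 27·(10 − 37) mod 29 = 25.
m = m₂ + h·q = 37 + 25·43 = 1112.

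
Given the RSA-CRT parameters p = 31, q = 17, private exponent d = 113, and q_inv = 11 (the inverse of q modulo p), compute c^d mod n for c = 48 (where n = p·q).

d_p = d mod (p−1) = 113 mod 30 = 23; d_q = d mod (q−1) = 1.
m₁ = c^(d_p) mod p: c ≡ 17 (mod 31), and 17^23 mod 31 = 13.
m₂ = c^(d_q) mod q: c ≡ 14 (mod 17), and 14^1 mod 17 = 14.
h = q_inv·(m₁ − m₂) mod p = 11·(13 − 14) mod 31 = 20.
m = m₂ + h·q = 14 + 20·17 = 354.

354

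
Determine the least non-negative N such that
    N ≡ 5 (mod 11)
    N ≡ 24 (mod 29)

From N ≡ 5 (mod 11) write N = 5 + 11t. Substituting into N ≡ 24 (mod 29) gives 11t ≡ 19 (mod 29), and since 11⁻¹ ≡ 8 (mod 29), t ≡ 7. Hence N ≡ 5 + 11·7 = 82 (mod 319).

82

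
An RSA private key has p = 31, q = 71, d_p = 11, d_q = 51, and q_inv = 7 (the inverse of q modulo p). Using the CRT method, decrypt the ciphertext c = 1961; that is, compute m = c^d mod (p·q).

m₁ = c^(d_p) mod p: c ≡ 8 (mod 31), and 8^11 mod 31 = 8.
m₂ = c^(d_q) mod q: c ≡ 44 (mod 71), and 44^51 mod 71 = 53.
h = q_inv·(m₁ − m₂) mod p = 7·(8 − 53) mod 31 = 26.
m = m₂ + h·q = 53 + 26·71 = 1899.

1899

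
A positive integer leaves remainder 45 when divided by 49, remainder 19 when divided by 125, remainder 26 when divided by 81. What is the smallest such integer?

From m ≡ 45 (mod 49) write m = 45 + 49t. Substituting into m ≡ 19 (mod 125) gives 49t ≡ 99 (mod 125), and since 49⁻¹ ≡ 74 (mod 125), t ≡ 76. Hence m ≡ 45 + 49·76 = 3769 (mod 6125).
From m ≡ 3769 (mod 6125) write m = 3769 + 6125t. Substituting into m ≡ 26 (mod 81) gives 6125t ≡ 64 (mod 81), and since 50⁻¹ ≡ 47 (mod 81), t ≡ 11. Hence m ≡ 3769 + 6125·11 = 71144 (mod 496125).

71144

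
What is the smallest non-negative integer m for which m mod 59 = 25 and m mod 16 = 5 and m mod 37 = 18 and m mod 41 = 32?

The moduli are pairwise coprime; N = 59·16·37·41 = 1432048.
N/59 = 24272; 24272 ≡ 23 (mod 59); 23·18 ≡ 1, so inverse 18.
N/16 = 89503; 89503 ≡ 15 (mod 16); 15·15 ≡ 1, so inverse 15.
N/37 = 38704; 38704 ≡ 2 (mod 37); 2·19 ≡ 1, so inverse 19.
N/41 = 34928; 34928 ≡ 37 (mod 41); 37·10 ≡ 1, so inverse 10.
m ≡ 25·24272·18 + 5·89503·15 + 18·38704·19 + 32·34928·10 = 42048853.
42048853 mod 1432048 = 519461.

519461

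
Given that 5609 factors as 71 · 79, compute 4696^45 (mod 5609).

Mod 71: 4696 ≡ 10; 10^45 ≡ 30 (mod 71).
Mod 79: 4696 ≡ 35; 35^45 ≡ 69 (mod 79).
Combine by CRT: x ≡ 30 (mod 71), x ≡ 69 (mod 79) ⇒ x ≡ 385 (mod 5609).

385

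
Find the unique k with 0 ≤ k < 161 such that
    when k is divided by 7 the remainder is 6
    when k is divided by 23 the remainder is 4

From k ≡ 6 (mod 7) write k = 6 + 7t. Substituting into k ≡ 4 (mod 23) gives 7t ≡ 21 (mod 23), and since 7⁻¹ ≡ 10 (mod 23), t ≡ 3. Hence k ≡ 6 + 7·3 = 27 (mod 161).

27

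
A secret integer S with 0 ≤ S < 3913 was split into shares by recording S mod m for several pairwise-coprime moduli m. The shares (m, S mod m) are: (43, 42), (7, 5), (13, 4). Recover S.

3267

The moduli are pairwise coprime; N = 43·7·13 = 3913.
N/43 = 91; 91 ≡ 5 (mod 43); 5·26 ≡ 1, so inverse 26.
N/7 = 559; 559 ≡ 6 (mod 7); 6·6 ≡ 1, so inverse 6.
N/13 = 301; 301 ≡ 2 (mod 13); 2·7 ≡ 1, so inverse 7.
S ≡ 42·91·26 + 5·559·6 + 4·301·7 = 124570.
124570 mod 3913 = 3267.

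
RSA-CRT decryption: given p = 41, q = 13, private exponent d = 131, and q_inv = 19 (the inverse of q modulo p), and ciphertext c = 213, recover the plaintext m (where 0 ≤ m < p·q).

d_p = d mod (p−1) = 131 mod 40 = 11; d_q = d mod (q−1) = 11.
m₁ = c^(d_p) mod p: c ≡ 8 (mod 41), and 8^11 mod 41 = 33.
m₂ = c^(d_q) mod q: c ≡ 5 (mod 13), and 5^11 mod 13 = 8.
h = q_inv·(m₁ − m₂) mod p = 19·(33 − 8) mod 41 = 24.
m = m₂ + h·q = 8 + 24·13 = 320.

320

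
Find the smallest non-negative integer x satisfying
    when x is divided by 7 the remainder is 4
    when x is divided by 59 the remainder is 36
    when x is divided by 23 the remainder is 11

Combine the congruences pairwise.
From x ≡ 4 (mod 7) write x = 4 + 7t. Substituting into x ≡ 36 (mod 59) gives 7t ≡ 32 (mod 59), and since 7⁻¹ ≡ 17 (mod 59), t ≡ 13. Hence x ≡ 4 + 7·13 = 95 (mod 413).
From x ≡ 95 (mod 413) write x = 95 + 413t. Substituting into x ≡ 11 (mod 23) gives 413t ≡ 8 (mod 23), and since 22⁻¹ ≡ 22 (mod 23), t ≡ 15. Hence x ≡ 95 + 413·15 = 6290 (mod 9499).

6290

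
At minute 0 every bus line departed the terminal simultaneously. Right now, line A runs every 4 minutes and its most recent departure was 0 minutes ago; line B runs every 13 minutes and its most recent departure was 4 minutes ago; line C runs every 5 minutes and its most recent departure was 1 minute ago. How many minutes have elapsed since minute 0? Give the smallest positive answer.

56

The moduli are pairwise coprime; N = 4·13·5 = 260.
N/4 = 65; 65 ≡ 1 (mod 4), inverse 1.
N/13 = 20; 20 ≡ 7 (mod 13); 7·2 ≡ 1, so inverse 2.
N/5 = 52; 52 ≡ 2 (mod 5); 2·3 ≡ 1, so inverse 3.
t ≡ 0·65·1 + 4·20·2 + 1·52·3 = 316.
316 mod 260 = 56.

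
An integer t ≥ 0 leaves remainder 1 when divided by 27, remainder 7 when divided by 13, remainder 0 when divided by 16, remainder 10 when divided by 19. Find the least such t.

From t ≡ 1 (mod 27) write t = 1 + 27s. Substituting into t ≡ 7 (mod 13) gives 27s ≡ 6 (mod 13), and since 1⁻¹ ≡ 1 (mod 13), s ≡ 6. Hence t ≡ 1 + 27·6 = 163 (mod 351).
From t ≡ 163 (mod 351) write t = 163 + 351s. Substituting into t ≡ 0 (mod 16) gives 351s ≡ 13 (mod 16), and since 15⁻¹ ≡ 15 (mod 16), s ≡ 3. Hence t ≡ 163 + 351·3 = 1216 (mod 5616).
From t ≡ 1216 (mod 5616) write t = 1216 + 5616s. Substituting into t ≡ 10 (mod 19) gives 5616s ≡ 10 (mod 19), and since 11⁻¹ ≡ 7 (mod 19), s ≡ 13. Hence t ≡ 1216 + 5616·13 = 74224 (mod 106704).

74224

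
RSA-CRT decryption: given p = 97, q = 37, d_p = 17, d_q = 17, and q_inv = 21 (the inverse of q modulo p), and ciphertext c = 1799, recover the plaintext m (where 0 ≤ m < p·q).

711

m₁ = c^(d_p) mod p: c ≡ 53 (mod 97), and 53^17 mod 97 = 32.
m₂ = c^(d_q) mod q: c ≡ 23 (mod 37), and 23^17 mod 37 = 8.
h = q_inv·(m₁ − m₂) mod p = 21·(32 − 8) mod 97 = 19.
m = m₂ + h·q = 8 + 19·37 = 711.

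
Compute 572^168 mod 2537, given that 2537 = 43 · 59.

Mod 43: 572 ≡ 13; since 42 | 168, by Fermat 13^168 ≡ 1 (mod 43).
Mod 59: 572 ≡ 41; by Fermat, exponent reduces to 168 mod 58 = 52; 41^52 ≡ 51 (mod 59).
Combine by CRT: x ≡ 1 (mod 43), x ≡ 51 (mod 59) ⇒ x ≡ 818 (mod 2537).

818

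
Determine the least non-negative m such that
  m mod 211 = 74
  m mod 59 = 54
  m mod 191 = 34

Combine the congruences pairwise.
From m ≡ 74 (mod 211) write m = 74 + 211t. Substituting into m ≡ 54 (mod 59) gives 211t ≡ 39 (mod 59), and since 34⁻¹ ≡ 33 (mod 59), t ≡ 48. Hence m ≡ 74 + 211·48 = 10202 (mod 12449).
From m ≡ 10202 (mod 12449) write m = 10202 + 12449t. Substituting into m ≡ 34 (mod 191) gives 12449t ≡ 146 (mod 191), and since 34⁻¹ ≡ 118 (mod 191), t ≡ 38. Hence m ≡ 10202 + 12449·38 = 483264 (mod 2377759).

483264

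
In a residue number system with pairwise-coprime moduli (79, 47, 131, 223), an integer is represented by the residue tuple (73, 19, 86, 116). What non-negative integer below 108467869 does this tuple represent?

80109075

From x ≡ 73 (mod 79) write x = 73 + 79t. Substituting into x ≡ 19 (mod 47) gives 79t ≡ 40 (mod 47), and since 32⁻¹ ≡ 25 (mod 47), t ≡ 13. Hence x ≡ 73 + 79·13 = 1100 (mod 3713).
From x ≡ 1100 (mod 3713) write x = 1100 + 3713t. Substituting into x ≡ 86 (mod 131) gives 3713t ≡ 34 (mod 131), and since 45⁻¹ ≡ 99 (mod 131), t ≡ 91. Hence x ≡ 1100 + 3713·91 = 338983 (mod 486403).
From x ≡ 338983 (mod 486403) write x = 338983 + 486403t. Substituting into x ≡ 116 (mod 223) gives 486403t ≡ 93 (mod 223), and since 40⁻¹ ≡ 184 (mod 223), t ≡ 164. Hence x ≡ 338983 + 486403·164 = 80109075 (mod 108467869).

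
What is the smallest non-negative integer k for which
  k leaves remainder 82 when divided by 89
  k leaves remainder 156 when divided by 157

2040

Combine the congruences pairwise.
From k ≡ 82 (mod 89) write k = 82 + 89t. Substituting into k ≡ 156 (mod 157) gives 89t ≡ 74 (mod 157), and since 89⁻¹ ≡ 30 (mod 157), t ≡ 22. Hence k ≡ 82 + 89·22 = 2040 (mod 13973).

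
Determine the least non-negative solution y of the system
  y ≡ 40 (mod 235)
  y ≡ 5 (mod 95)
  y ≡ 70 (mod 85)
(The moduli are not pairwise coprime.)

25655

gcd(235, 95) = 5 and 5 | (5 − 40), so the pair is consistent; merging gives y ≡ 3330 (mod 4465), where 4465 = lcm(235, 95).
gcd(4465, 85) = 5 and 5 | (70 − 3330), so the pair is consistent; merging gives y ≡ 25655 (mod 75905), where 75905 = lcm(4465, 85).
The solution is unique modulo lcm(235, 95, 85) = 75905.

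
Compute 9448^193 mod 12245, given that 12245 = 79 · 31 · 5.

3608

Mod 79: 9448 ≡ 47; by Fermat, exponent reduces to 193 mod 78 = 37; 47^37 ≡ 53 (mod 79).
Mod 31: 9448 ≡ 24; by Fermat, exponent reduces to 193 mod 30 = 13; 24^13 ≡ 12 (mod 31).
Mod 5: 9448 ≡ 3; by Fermat, exponent reduces to 193 mod 4 = 1; 3^1 ≡ 3 (mod 5).
Combine by CRT: x ≡ 53 (mod 79), x ≡ 12 (mod 31), x ≡ 3 (mod 5) ⇒ x ≡ 3608 (mod 12245).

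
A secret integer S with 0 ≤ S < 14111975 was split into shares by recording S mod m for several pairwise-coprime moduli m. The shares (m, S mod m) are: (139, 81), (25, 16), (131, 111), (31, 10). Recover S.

5440541

The moduli are pairwise coprime; N = 139·25·131·31 = 14111975.
N/139 = 101525; 101525 ≡ 55 (mod 139); 55·91 ≡ 1, so inverse 91.
N/25 = 564479; 564479 ≡ 4 (mod 25); 4·19 ≡ 1, so inverse 19.
N/131 = 107725; 107725 ≡ 43 (mod 131); 43·64 ≡ 1, so inverse 64.
N/31 = 455225; 455225 ≡ 21 (mod 31); 21·3 ≡ 1, so inverse 3.
S ≡ 81·101525·91 + 16·564479·19 + 111·107725·64 + 10·455225·3 = 1698877541.
1698877541 mod 14111975 = 5440541.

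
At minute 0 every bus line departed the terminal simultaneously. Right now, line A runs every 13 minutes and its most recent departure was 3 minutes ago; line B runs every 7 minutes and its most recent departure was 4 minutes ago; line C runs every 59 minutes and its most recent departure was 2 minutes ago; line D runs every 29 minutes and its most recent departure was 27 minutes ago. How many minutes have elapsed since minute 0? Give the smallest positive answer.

47674

The moduli are pairwise coprime; N = 13·7·59·29 = 155701.
N/13 = 11977; 11977 ≡ 4 (mod 13); 4·10 ≡ 1, so inverse 10.
N/7 = 22243; 22243 ≡ 4 (mod 7); 4·2 ≡ 1, so inverse 2.
N/59 = 2639; 2639 ≡ 43 (mod 59); 43·11 ≡ 1, so inverse 11.
N/29 = 5369; 5369 ≡ 4 (mod 29); 4·22 ≡ 1, so inverse 22.
t ≡ 3·11977·10 + 4·22243·2 + 2·2639·11 + 27·5369·22 = 3784498.
3784498 mod 155701 = 47674.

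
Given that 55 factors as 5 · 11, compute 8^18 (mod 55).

Mod 5: 8 ≡ 3; by Fermat, exponent reduces to 18 mod 4 = 2; 3^2 ≡ 4 (mod 5).
Mod 11: 8 ≡ 8; by Fermat, exponent reduces to 18 mod 10 = 8; 8^8 ≡ 5 (mod 11).
Combine by CRT: x ≡ 4 (mod 5), x ≡ 5 (mod 11) ⇒ x ≡ 49 (mod 55).

49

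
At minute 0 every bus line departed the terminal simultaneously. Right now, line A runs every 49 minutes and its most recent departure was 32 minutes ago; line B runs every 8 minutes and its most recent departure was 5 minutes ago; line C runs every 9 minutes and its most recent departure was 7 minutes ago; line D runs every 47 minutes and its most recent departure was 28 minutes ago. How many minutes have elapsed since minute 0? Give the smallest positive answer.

39085

From t ≡ 32 (mod 49) write t = 32 + 49s. Substituting into t ≡ 5 (mod 8) gives 49s ≡ 5 (mod 8), and since 1⁻¹ ≡ 1 (mod 8), s ≡ 5. Hence t ≡ 32 + 49·5 = 277 (mod 392).
From t ≡ 277 (mod 392) write t = 277 + 392s. Substituting into t ≡ 7 (mod 9) gives 392s ≡ 0 (mod 9), and since 5⁻¹ ≡ 2 (mod 9), s ≡ 0. Hence t ≡ 277 + 392·0 = 277 (mod 3528).
From t ≡ 277 (mod 3528) write t = 277 + 3528s. Substituting into t ≡ 28 (mod 47) gives 3528s ≡ 33 (mod 47), and since 3⁻¹ ≡ 16 (mod 47), s ≡ 11. Hence t ≡ 277 + 3528·11 = 39085 (mod 165816).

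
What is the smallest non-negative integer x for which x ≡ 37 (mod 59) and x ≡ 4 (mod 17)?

922

Combine the congruences pairwise.
From x ≡ 37 (mod 59) write x = 37 + 59t. Substituting into x ≡ 4 (mod 17) gives 59t ≡ 1 (mod 17), and since 8⁻¹ ≡ 15 (mod 17), t ≡ 15. Hence x ≡ 37 + 59·15 = 922 (mod 1003).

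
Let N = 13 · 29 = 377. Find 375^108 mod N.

339

Mod 13: 375 ≡ 11; since 12 | 108, by Fermat 11^108 ≡ 1 (mod 13).
Mod 29: 375 ≡ 27; by Fermat, exponent reduces to 108 mod 28 = 24; 27^24 ≡ 20 (mod 29).
Combine by CRT: x ≡ 1 (mod 13), x ≡ 20 (mod 29) ⇒ x ≡ 339 (mod 377).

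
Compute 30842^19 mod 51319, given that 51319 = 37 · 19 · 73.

30842

Mod 37: 30842 ≡ 21; 21^19 ≡ 21 (mod 37).
Mod 19: 30842 ≡ 5; by Fermat, exponent reduces to 19 mod 18 = 1; 5^1 ≡ 5 (mod 19).
Mod 73: 30842 ≡ 36; 36^19 ≡ 36 (mod 73).
Combine by CRT: x ≡ 21 (mod 37), x ≡ 5 (mod 19), x ≡ 36 (mod 73) ⇒ x ≡ 30842 (mod 51319).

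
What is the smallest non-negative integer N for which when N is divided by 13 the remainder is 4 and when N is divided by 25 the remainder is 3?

Combine the congruences pairwise.
From N ≡ 4 (mod 13) write N = 4 + 13t. Substituting into N ≡ 3 (mod 25) gives 13t ≡ 24 (mod 25), and since 13⁻¹ ≡ 2 (mod 25), t ≡ 23. Hence N ≡ 4 + 13·23 = 303 (mod 325).

303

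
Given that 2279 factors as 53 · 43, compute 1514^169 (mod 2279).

Mod 53: 1514 ≡ 30; by Fermat, exponent reduces to 169 mod 52 = 13; 30^13 ≡ 30 (mod 53).
Mod 43: 1514 ≡ 9; by Fermat, exponent reduces to 169 mod 42 = 1; 9^1 ≡ 9 (mod 43).
Combine by CRT: x ≡ 30 (mod 53), x ≡ 9 (mod 43) ⇒ x ≡ 1514 (mod 2279).

1514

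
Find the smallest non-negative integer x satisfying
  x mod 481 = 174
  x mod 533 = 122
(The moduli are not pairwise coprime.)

655

gcd(481, 533) = 13 and 13 | (122 − 174), so the pair is consistent; merging gives x ≡ 655 (mod 19721), where 19721 = lcm(481, 533).
The solution is unique modulo lcm(481, 533) = 19721.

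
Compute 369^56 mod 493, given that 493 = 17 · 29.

Mod 17: 369 ≡ 12; by Fermat, exponent reduces to 56 mod 16 = 8; 12^8 ≡ 16 (mod 17).
Mod 29: 369 ≡ 21; since 28 | 56, by Fermat 21^56 ≡ 1 (mod 29).
Combine by CRT: x ≡ 16 (mod 17), x ≡ 1 (mod 29) ⇒ x ≡ 407 (mod 493).

407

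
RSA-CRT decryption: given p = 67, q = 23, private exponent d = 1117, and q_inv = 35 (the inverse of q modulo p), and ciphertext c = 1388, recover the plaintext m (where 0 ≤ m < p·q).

1531

d_p = d mod (p−1) = 1117 mod 66 = 61; d_q = d mod (q−1) = 17.
m₁ = c^(d_p) mod p: c ≡ 48 (mod 67), and 48^61 mod 67 = 57.
m₂ = c^(d_q) mod q: c ≡ 8 (mod 23), and 8^17 mod 23 = 13.
h = q_inv·(m₁ − m₂) mod p = 35·(57 − 13) mod 67 = 66.
m = m₂ + h·q = 13 + 66·23 = 1531.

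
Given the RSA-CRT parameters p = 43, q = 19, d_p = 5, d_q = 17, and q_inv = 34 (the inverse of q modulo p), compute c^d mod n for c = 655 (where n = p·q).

283

m₁ = c^(d_p) mod p: c ≡ 10 (mod 43), and 10^5 mod 43 = 25.
m₂ = c^(d_q) mod q: c ≡ 9 (mod 19), and 9^17 mod 19 = 17.
h = q_inv·(m₁ − m₂) mod p = 34·(25 − 17) mod 43 = 14.
m = m₂ + h·q = 17 + 14·19 = 283.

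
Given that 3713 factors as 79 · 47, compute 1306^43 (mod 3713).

676

Mod 79: 1306 ≡ 42; 42^43 ≡ 44 (mod 79).
Mod 47: 1306 ≡ 37; 37^43 ≡ 18 (mod 47).
Combine by CRT: x ≡ 44 (mod 79), x ≡ 18 (mod 47) ⇒ x ≡ 676 (mod 3713).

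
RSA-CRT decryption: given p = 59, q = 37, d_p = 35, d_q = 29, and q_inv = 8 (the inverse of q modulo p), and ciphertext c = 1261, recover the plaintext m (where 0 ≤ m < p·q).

m₁ = c^(d_p) mod p: c ≡ 22 (mod 59), and 22^35 mod 59 = 17.
m₂ = c^(d_q) mod q: c ≡ 3 (mod 37), and 3^29 mod 37 = 28.
h = q_inv·(m₁ − m₂) mod p = 8·(17 − 28) mod 59 = 30.
m = m₂ + h·q = 28 + 30·37 = 1138.

1138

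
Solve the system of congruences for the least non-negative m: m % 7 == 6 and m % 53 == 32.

244

From m ≡ 6 (mod 7) write m = 6 + 7t. Substituting into m ≡ 32 (mod 53) gives 7t ≡ 26 (mod 53), and since 7⁻¹ ≡ 38 (mod 53), t ≡ 34. Hence m ≡ 6 + 7·34 = 244 (mod 371).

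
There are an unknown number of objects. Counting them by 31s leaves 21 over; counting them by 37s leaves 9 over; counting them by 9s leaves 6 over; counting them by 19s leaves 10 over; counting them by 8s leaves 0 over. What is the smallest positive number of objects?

1301928

The moduli are pairwise coprime; M = 31·37·9·19·8 = 1569096.
M/31 = 50616; 50616 ≡ 24 (mod 31); 24·22 ≡ 1, so inverse 22.
M/37 = 42408; 42408 ≡ 6 (mod 37); 6·31 ≡ 1, so inverse 31.
M/9 = 174344; 174344 ≡ 5 (mod 9); 5·2 ≡ 1, so inverse 2.
M/19 = 82584; 82584 ≡ 10 (mod 19); 10·2 ≡ 1, so inverse 2.
M/8 = 196137; 196137 ≡ 1 (mod 8), inverse 1.
N ≡ 21·50616·22 + 9·42408·31 + 6·174344·2 + 10·82584·2 + 0·196137·1 = 38960232.
38960232 mod 1569096 = 1301928.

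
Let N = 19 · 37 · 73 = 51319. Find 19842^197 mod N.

46091

Mod 19: 19842 ≡ 6; by Fermat, exponent reduces to 197 mod 18 = 17; 6^17 ≡ 16 (mod 19).
Mod 37: 19842 ≡ 10; by Fermat, exponent reduces to 197 mod 36 = 17; 10^17 ≡ 26 (mod 37).
Mod 73: 19842 ≡ 59; by Fermat, exponent reduces to 197 mod 72 = 53; 59^53 ≡ 28 (mod 73).
Combine by CRT: x ≡ 16 (mod 19), x ≡ 26 (mod 37), x ≡ 28 (mod 73) ⇒ x ≡ 46091 (mod 51319).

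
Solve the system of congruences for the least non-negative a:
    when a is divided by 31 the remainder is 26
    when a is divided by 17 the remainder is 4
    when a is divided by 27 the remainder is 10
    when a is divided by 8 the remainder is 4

The moduli are pairwise coprime; N = 31·17·27·8 = 113832.
N/31 = 3672; 3672 ≡ 14 (mod 31); 14·20 ≡ 1, so inverse 20.
N/17 = 6696; 6696 ≡ 15 (mod 17); 15·8 ≡ 1, so inverse 8.
N/27 = 4216; 4216 ≡ 4 (mod 27); 4·7 ≡ 1, so inverse 7.
N/8 = 14229; 14229 ≡ 5 (mod 8); 5·5 ≡ 1, so inverse 5.
a ≡ 26·3672·20 + 4·6696·8 + 10·4216·7 + 4·14229·5 = 2703412.
2703412 mod 113832 = 85276.

85276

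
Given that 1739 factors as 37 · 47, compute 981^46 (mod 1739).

Mod 37: 981 ≡ 19; by Fermat, exponent reduces to 46 mod 36 = 10; 19^10 ≡ 3 (mod 37).
Mod 47: 981 ≡ 41; since 46 | 46, by Fermat 41^46 ≡ 1 (mod 47).
Combine by CRT: x ≡ 3 (mod 37), x ≡ 1 (mod 47) ⇒ x ≡ 706 (mod 1739).

706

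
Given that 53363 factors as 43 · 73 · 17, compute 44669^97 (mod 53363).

Mod 43: 44669 ≡ 35; by Fermat, exponent reduces to 97 mod 42 = 13; 35^13 ≡ 16 (mod 43).
Mod 73: 44669 ≡ 66; by Fermat, exponent reduces to 97 mod 72 = 25; 66^25 ≡ 66 (mod 73).
Mod 17: 44669 ≡ 10; by Fermat, exponent reduces to 97 mod 16 = 1; 10^1 ≡ 10 (mod 17).
Combine by CRT: x ≡ 16 (mod 43), x ≡ 66 (mod 73), x ≡ 10 (mod 17) ⇒ x ≡ 39705 (mod 53363).

39705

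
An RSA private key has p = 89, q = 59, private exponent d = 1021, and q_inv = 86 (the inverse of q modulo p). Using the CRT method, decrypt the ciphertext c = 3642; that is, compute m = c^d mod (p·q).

d_p = d mod (p−1) = 1021 mod 88 = 53; d_q = d mod (q−1) = 35.
m₁ = c^(d_p) mod p: c ≡ 82 (mod 89), and 82^53 mod 89 = 28.
m₂ = c^(d_q) mod q: c ≡ 43 (mod 59), and 43^35 mod 59 = 24.
h = q_inv·(m₁ − m₂) mod p = 86·(28 − 24) mod 89 = 77.
m = m₂ + h·q = 24 + 77·59 = 4567.

4567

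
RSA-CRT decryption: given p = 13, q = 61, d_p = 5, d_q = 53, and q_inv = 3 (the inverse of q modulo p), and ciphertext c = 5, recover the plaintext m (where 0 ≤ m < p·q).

629

m₁ = c^(d_p) mod p: c ≡ 5 (mod 13), and 5^5 mod 13 = 5.
m₂ = c^(d_q) mod q: c ≡ 5 (mod 61), and 5^53 mod 61 = 19.
h = q_inv·(m₁ − m₂) mod p = 3·(5 − 19) mod 13 = 10.
m = m₂ + h·q = 19 + 10·61 = 629.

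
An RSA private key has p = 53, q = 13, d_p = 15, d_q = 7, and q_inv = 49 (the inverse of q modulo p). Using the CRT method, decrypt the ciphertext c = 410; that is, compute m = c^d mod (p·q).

474

m₁ = c^(d_p) mod p: c ≡ 39 (mod 53), and 39^15 mod 53 = 50.
m₂ = c^(d_q) mod q: c ≡ 7 (mod 13), and 7^7 mod 13 = 6.
h = q_inv·(m₁ − m₂) mod p = 49·(50 − 6) mod 53 = 36.
m = m₂ + h·q = 6 + 36·13 = 474.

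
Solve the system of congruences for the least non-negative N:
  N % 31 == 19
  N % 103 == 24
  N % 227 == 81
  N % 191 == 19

From N ≡ 19 (mod 31) write N = 19 + 31t. Substituting into N ≡ 24 (mod 103) gives 31t ≡ 5 (mod 103), and since 31⁻¹ ≡ 10 (mod 103), t ≡ 50. Hence N ≡ 19 + 31·50 = 1569 (mod 3193).
From N ≡ 1569 (mod 3193) write N = 1569 + 3193t. Substituting into N ≡ 81 (mod 227) gives 3193t ≡ 101 (mod 227), and since 15⁻¹ ≡ 106 (mod 227), t ≡ 37. Hence N ≡ 1569 + 3193·37 = 119710 (mod 724811).
From N ≡ 119710 (mod 724811) write N = 119710 + 724811t. Substituting into N ≡ 19 (mod 191) gives 724811t ≡ 66 (mod 191), and since 157⁻¹ ≡ 73 (mod 191), t ≡ 43. Hence N ≡ 119710 + 724811·43 = 31286583 (mod 138438901).

31286583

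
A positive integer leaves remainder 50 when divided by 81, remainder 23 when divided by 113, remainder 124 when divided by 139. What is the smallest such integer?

198338

From t ≡ 50 (mod 81) write t = 50 + 81s. Substituting into t ≡ 23 (mod 113) gives 81s ≡ 86 (mod 113), and since 81⁻¹ ≡ 60 (mod 113), s ≡ 75. Hence t ≡ 50 + 81·75 = 6125 (mod 9153).
From t ≡ 6125 (mod 9153) write t = 6125 + 9153s. Substituting into t ≡ 124 (mod 139) gives 9153s ≡ 115 (mod 139), and since 118⁻¹ ≡ 86 (mod 139), s ≡ 21. Hence t ≡ 6125 + 9153·21 = 198338 (mod 1272267).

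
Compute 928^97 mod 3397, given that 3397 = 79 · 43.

788

Mod 79: 928 ≡ 59; by Fermat, exponent reduces to 97 mod 78 = 19; 59^19 ≡ 77 (mod 79).
Mod 43: 928 ≡ 25; by Fermat, exponent reduces to 97 mod 42 = 13; 25^13 ≡ 14 (mod 43).
Combine by CRT: x ≡ 77 (mod 79), x ≡ 14 (mod 43) ⇒ x ≡ 788 (mod 3397).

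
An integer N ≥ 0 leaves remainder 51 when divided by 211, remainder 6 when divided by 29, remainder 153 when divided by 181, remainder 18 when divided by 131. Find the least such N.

The moduli are pairwise coprime; M = 211·29·181·131 = 145087609.
M/211 = 687619; 687619 ≡ 181 (mod 211); 181·7 ≡ 1, so inverse 7.
M/29 = 5003021; 5003021 ≡ 28 (mod 29); 28·28 ≡ 1, so inverse 28.
M/181 = 801589; 801589 ≡ 121 (mod 181); 121·3 ≡ 1, so inverse 3.
M/131 = 1107539; 1107539 ≡ 65 (mod 131); 65·129 ≡ 1, so inverse 129.
N ≡ 51·687619·7 + 6·5003021·28 + 153·801589·3 + 18·1107539·129 = 4025622420.
4025622420 mod 145087609 = 108256977.

108256977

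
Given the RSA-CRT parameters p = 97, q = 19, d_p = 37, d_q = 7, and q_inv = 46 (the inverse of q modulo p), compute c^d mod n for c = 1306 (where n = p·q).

m₁ = c^(d_p) mod p: c ≡ 45 (mod 97), and 45^37 mod 97 = 78.
m₂ = c^(d_q) mod q: c ≡ 14 (mod 19), and 14^7 mod 19 = 3.
h = q_inv·(m₁ − m₂) mod p = 46·(78 − 3) mod 97 = 55.
m = m₂ + h·q = 3 + 55·19 = 1048.

1048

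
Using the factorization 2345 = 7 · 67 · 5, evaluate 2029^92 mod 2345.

2031

Mod 7: 2029 ≡ 6; by Fermat, exponent reduces to 92 mod 6 = 2; 6^2 ≡ 1 (mod 7).
Mod 67: 2029 ≡ 19; by Fermat, exponent reduces to 92 mod 66 = 26; 19^26 ≡ 21 (mod 67).
Mod 5: 2029 ≡ 4; since 4 | 92, by Fermat 4^92 ≡ 1 (mod 5).
Combine by CRT: x ≡ 1 (mod 7), x ≡ 21 (mod 67), x ≡ 1 (mod 5) ⇒ x ≡ 2031 (mod 2345).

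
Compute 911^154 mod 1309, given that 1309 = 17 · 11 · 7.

Mod 17: 911 ≡ 10; by Fermat, exponent reduces to 154 mod 16 = 10; 10^10 ≡ 2 (mod 17).
Mod 11: 911 ≡ 9; by Fermat, exponent reduces to 154 mod 10 = 4; 9^4 ≡ 5 (mod 11).
Mod 7: 911 ≡ 1; by Fermat, exponent reduces to 154 mod 6 = 4; 1^4 ≡ 1 (mod 7).
Combine by CRT: x ≡ 2 (mod 17), x ≡ 5 (mod 11), x ≡ 1 (mod 7) ⇒ x ≡ 1226 (mod 1309).

1226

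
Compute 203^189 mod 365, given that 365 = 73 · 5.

218

Mod 73: 203 ≡ 57; by Fermat, exponent reduces to 189 mod 72 = 45; 57^45 ≡ 72 (mod 73).
Mod 5: 203 ≡ 3; by Fermat, exponent reduces to 189 mod 4 = 1; 3^1 ≡ 3 (mod 5).
Combine by CRT: x ≡ 72 (mod 73), x ≡ 3 (mod 5) ⇒ x ≡ 218 (mod 365).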